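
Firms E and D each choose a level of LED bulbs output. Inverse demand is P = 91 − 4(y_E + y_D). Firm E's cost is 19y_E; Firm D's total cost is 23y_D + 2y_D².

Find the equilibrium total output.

10.6

Firm E's profit: π = y_E(91 − 4(y_E + y_D)) − 19y_E.
∂π/∂y_E = 72 − 8y_E − 4y_D = 0, so y_E = 9 − 0.5y_D.
For D: ∂π/∂y_D = 68 − 12y_D − 4y_E = 0 ⇒ y_D = 17/3 − (1/3)y_E.
Solving the two reaction functions simultaneously: (1 − (−0.5)(−1/3))y_E = 9 − 0.5·(17/3), so (5/6)y_E = 37/6 and y_E = 7.4.
Then y_D = 17/3 − (1/3)·7.4 = 3.2.
Total output: 7.4 + 3.2 = 10.6.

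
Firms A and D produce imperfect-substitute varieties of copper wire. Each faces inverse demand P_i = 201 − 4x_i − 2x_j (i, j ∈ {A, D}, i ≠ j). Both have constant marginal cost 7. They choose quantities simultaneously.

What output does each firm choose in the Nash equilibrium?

19.4

Firm A's profit: π = x_A(201 − 4x_A − 2x_D) − 7x_A.
∂π/∂x_A = 194 − 8x_A − 2x_D = 0 ⇒ x_A = 24.25 − 0.25x_D.
By symmetry x_D = x_A; substituting into the reaction function, 1.25x_A = 24.25 and x_A = 19.4.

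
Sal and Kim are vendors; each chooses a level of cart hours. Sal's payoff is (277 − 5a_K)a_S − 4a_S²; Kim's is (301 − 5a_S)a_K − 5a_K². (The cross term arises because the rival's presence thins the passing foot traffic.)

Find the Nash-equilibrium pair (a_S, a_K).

23, 18.6

Expanding Sal's payoff: 277a_S − 5a_Ka_S − 4a_S².
∂π/∂a_S = 277 − 5a_K − 8a_S = 0, so a_S = 34.625 − 0.625a_K.
Likewise for Kim: a_K = 30.1 − 0.5a_S.
Plugging a_K into Sal's best response: a_S = 34.625 − 0.625(30.1 − 0.5a_S) ⇒ 0.6875a_S = 15.8125, so a_S = 23.
Then a_K = 30.1 − 0.5·23 = 18.6.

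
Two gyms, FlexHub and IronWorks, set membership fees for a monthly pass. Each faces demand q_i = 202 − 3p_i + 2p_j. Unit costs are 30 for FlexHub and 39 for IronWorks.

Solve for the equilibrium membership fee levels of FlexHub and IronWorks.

FlexHub's profit: π = (p_{FlexHub} − 30)(202 − 3p_{FlexHub} + 2p_{IronWorks}).
∂π/∂p_{FlexHub} = 292 − 6p_{FlexHub} + 2p_{IronWorks} = 0 ⇒ p_{FlexHub} = 146/3 + (1/3)p_{IronWorks}.
Similarly p_{IronWorks} = 319/6 + (1/3)p_{FlexHub}.
Substituting the second reaction function into the first: p_{FlexHub} = 146/3 + (1/3)(319/6 + (1/3)p_{FlexHub}), which gives (8/9)p_{FlexHub} = 1195/18 ⇒ p_{FlexHub} = 74.6875.
Then p_{IronWorks} = 319/6 + (1/3)·74.6875 = 78.0625.

74.6875, 78.0625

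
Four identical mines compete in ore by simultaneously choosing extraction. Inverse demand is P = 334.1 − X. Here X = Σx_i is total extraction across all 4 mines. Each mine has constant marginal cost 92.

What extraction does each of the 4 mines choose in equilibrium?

48.42

A representative mine's profit is π_i = x_i(334.1 − X) − 92x_i, with X = x_i + Σ_{j≠i} x_j.
First-order condition: 242.1 − 2x_i − Σ_{j≠i} x_j = 0.
Imposing symmetry (x_j = x for all j) turns Σ_{j≠i} x_j into 3x, so 242.1 = 5x and x = 48.42.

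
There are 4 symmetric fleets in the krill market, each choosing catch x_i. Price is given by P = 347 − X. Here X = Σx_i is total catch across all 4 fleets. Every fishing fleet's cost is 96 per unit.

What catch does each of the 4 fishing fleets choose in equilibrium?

50.2

A representative fishing fleet's profit is π_i = x_i(347 − X) − 96x_i, with X = x_i + Σ_{j≠i} x_j.
First-order condition: 251 − 2x_i − Σ_{j≠i} x_j = 0.
With identical fishing fleets, set every x_j = x: then 251 − 2x − 3x = 0, i.e. x = 251/5 = 50.2.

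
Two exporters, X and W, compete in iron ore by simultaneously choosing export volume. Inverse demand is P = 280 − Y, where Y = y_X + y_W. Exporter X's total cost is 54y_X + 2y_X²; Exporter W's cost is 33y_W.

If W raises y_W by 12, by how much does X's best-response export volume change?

-2

Exporter X's profit: π = y_X(280 − (y_X + y_W)) − 54y_X − 2y_X².
∂π/∂y_X = 226 − 6y_X − y_W = 0, so y_X = 113/3 − (1/6)y_W.
The reaction-function slope is −1/6, so a 12-unit rise in y_W moves y_X by −1/6 × 12 = −2. X's best response falls — the actions are strategic substitutes.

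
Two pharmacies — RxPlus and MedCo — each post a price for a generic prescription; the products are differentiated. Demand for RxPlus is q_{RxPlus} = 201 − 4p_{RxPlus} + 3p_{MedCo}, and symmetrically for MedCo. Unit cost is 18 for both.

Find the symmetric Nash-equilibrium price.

54.6

RxPlus's profit: π = (p_{RxPlus} − 18)(201 − 4p_{RxPlus} + 3p_{MedCo}).
∂π/∂p_{RxPlus} = 273 − 8p_{RxPlus} + 3p_{MedCo} = 0 ⇒ p_{RxPlus} = 34.125 + 0.375p_{MedCo}.
By symmetry p_{MedCo} = p_{RxPlus}; substituting into the reaction function, 0.625p_{RxPlus} = 34.125 and p_{RxPlus} = 54.6.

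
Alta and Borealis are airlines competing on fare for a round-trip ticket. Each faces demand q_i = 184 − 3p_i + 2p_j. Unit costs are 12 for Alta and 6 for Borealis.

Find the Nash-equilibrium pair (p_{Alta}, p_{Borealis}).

53.875, 51.625

Alta's profit: π = (p_{Alta} − 12)(184 − 3p_{Alta} + 2p_{Borealis}).
∂π/∂p_{Alta} = 220 − 6p_{Alta} + 2p_{Borealis} = 0 ⇒ p_{Alta} = 110/3 + (1/3)p_{Borealis}.
Similarly p_{Borealis} = 101/3 + (1/3)p_{Alta}.
Solving the two reaction functions simultaneously: (1 − (1/3)(1/3))p_{Alta} = 110/3 + (1/3)·(101/3), so (8/9)p_{Alta} = 431/9 and p_{Alta} = 53.875.
Then p_{Borealis} = 101/3 + (1/3)·53.875 = 51.625.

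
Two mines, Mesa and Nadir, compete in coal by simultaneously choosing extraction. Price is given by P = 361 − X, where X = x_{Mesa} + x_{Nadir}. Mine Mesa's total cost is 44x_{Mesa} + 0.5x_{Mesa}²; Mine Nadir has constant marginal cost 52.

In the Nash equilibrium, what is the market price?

174

Mine Mesa's profit: π = x_{Mesa}(361 − (x_{Mesa} + x_{Nadir})) − 44x_{Mesa} − 0.5x_{Mesa}².
∂π/∂x_{Mesa} = 317 − 3x_{Mesa} − x_{Nadir} = 0, so x_{Mesa} = 317/3 − (1/3)x_{Nadir}.
For Nadir: ∂π/∂x_{Nadir} = 309 − 2x_{Nadir} − x_{Mesa} = 0 ⇒ x_{Nadir} = 154.5 − 0.5x_{Mesa}.
Substituting the second reaction function into the first: x_{Mesa} = 317/3 − (1/3)(154.5 − 0.5x_{Mesa}), which gives (5/6)x_{Mesa} = 325/6 ⇒ x_{Mesa} = 65.
Then x_{Nadir} = 154.5 − 0.5·65 = 122.
Equilibrium price: P = 361 − 187 = 174.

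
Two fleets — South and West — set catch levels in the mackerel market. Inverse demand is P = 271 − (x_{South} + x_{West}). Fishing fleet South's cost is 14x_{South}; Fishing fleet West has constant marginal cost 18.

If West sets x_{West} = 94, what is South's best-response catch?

Fishing fleet South's profit: π = x_{South}(271 − (x_{South} + x_{West})) − 14x_{South}.
∂π/∂x_{South} = 257 − 2x_{South} − x_{West} = 0, so x_{South} = 128.5 − 0.5x_{West}.
At x_{West} = 94: x_{South} = 128.5 − 0.5·94 = 81.5.

81.5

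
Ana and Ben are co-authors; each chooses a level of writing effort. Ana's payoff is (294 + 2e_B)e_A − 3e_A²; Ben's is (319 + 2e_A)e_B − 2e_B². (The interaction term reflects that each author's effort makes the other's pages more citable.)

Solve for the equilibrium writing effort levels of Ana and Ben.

90.7, 125.1

Expanding Ana's payoff: 294e_A + 2e_Be_A − 3e_A².
∂π/∂e_A = 294 + 2e_B − 6e_A = 0, so e_A = 49 + (1/3)e_B.
Likewise for Ben: e_B = 79.75 + 0.5e_A.
Solving the two reaction functions simultaneously: (1 − (1/3)(0.5))e_A = 49 + (1/3)·79.75, so (5/6)e_A = 907/12 and e_A = 90.7.
Then e_B = 79.75 + 0.5·90.7 = 125.1.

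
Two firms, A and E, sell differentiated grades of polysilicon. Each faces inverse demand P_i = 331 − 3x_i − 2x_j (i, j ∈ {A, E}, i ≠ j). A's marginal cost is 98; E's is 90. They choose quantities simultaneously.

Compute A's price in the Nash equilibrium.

Firm A's profit: π = x_A(331 − 3x_A − 2x_E) − 98x_A.
∂π/∂x_A = 233 − 6x_A − 2x_E = 0 ⇒ x_A = 233/6 − (1/3)x_E.
Similarly x_E = 241/6 − (1/3)x_A.
Solving the two reaction functions simultaneously: (1 − (−1/3)(−1/3))x_A = 233/6 − (1/3)·(241/6), so (8/9)x_A = 229/9 and x_A = 28.625.
Then x_E = 241/6 − (1/3)·28.625 = 30.625.
P_A = 331 − 3·28.625 − 2·30.625 = 183.875.

183.875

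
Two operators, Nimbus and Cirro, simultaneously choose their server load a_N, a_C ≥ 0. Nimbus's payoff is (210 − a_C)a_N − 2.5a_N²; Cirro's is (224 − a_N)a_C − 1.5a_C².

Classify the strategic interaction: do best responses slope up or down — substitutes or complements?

Expanding Nimbus's payoff: 210a_N − a_Ca_N − 2.5a_N².
∂π/∂a_N = 210 − a_C − 5a_N = 0, so a_N = 42 − 0.2a_C.
The best-response slope da_N/da_C = −0.2 < 0: the reaction function is downward-sloping, so the choices are strategic substitutes.

strategic substitutes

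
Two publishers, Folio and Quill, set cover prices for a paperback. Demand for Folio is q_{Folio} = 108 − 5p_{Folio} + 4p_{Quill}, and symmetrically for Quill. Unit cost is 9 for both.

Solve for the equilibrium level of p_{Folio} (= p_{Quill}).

25.5

Folio's profit: π = (p_{Folio} − 9)(108 − 5p_{Folio} + 4p_{Quill}).
∂π/∂p_{Folio} = 153 − 10p_{Folio} + 4p_{Quill} = 0 ⇒ p_{Folio} = 15.3 + 0.4p_{Quill}.
By symmetry p_{Quill} = p_{Folio}; substituting into the reaction function, 0.6p_{Folio} = 15.3 and p_{Folio} = 25.5.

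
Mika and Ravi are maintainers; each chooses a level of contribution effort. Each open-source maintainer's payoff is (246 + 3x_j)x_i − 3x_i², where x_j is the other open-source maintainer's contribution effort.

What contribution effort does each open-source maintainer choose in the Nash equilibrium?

82

Mika's payoff is (246 + 3x_R)x_M − 3x_M².
∂π/∂x_M = 246 + 3x_R − 6x_M = 0, so x_M = 41 + 0.5x_R.
The game is symmetric, so in equilibrium x_R = x_M: the reaction function gives 0.5x_M = 41, hence x_M = 82.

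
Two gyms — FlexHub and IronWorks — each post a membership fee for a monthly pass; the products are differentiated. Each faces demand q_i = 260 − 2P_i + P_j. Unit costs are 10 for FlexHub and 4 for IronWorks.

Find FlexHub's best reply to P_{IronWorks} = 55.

FlexHub's profit: π = (P_{FlexHub} − 10)(260 − 2P_{FlexHub} + P_{IronWorks}).
∂π/∂P_{FlexHub} = 280 − 4P_{FlexHub} + P_{IronWorks} = 0 ⇒ P_{FlexHub} = 70 + 0.25P_{IronWorks}.
At P_{IronWorks} = 55: P_{FlexHub} = 70 + 0.25·55 = 83.75.

83.75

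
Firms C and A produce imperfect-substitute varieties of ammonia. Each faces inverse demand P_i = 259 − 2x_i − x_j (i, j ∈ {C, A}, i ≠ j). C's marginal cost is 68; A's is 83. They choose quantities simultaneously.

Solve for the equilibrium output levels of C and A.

Firm C's profit: π = x_C(259 − 2x_C − x_A) − 68x_C.
∂π/∂x_C = 191 − 4x_C − x_A = 0 ⇒ x_C = 47.75 − 0.25x_A.
Similarly x_A = 44 − 0.25x_C.
Solving the two reaction functions simultaneously: (1 − (−0.25)(−0.25))x_C = 47.75 − 0.25·44, so 0.9375x_C = 36.75 and x_C = 39.2.
Then x_A = 44 − 0.25·39.2 = 34.2.

39.2, 34.2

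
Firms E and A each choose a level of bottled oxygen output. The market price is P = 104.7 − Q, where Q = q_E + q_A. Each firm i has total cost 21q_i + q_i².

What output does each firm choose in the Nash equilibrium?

Firm E's profit: π = q_E(104.7 − (q_E + q_A)) − 21q_E − q_E².
∂π/∂q_E = 83.7 − 4q_E − q_A = 0, so q_E = 20.925 − 0.25q_A.
Setting q_E = q_A in the reaction function: q_E = 20.925 − 0.25q_E, so q_E = 20.925 / 1.25 = 16.74.

16.74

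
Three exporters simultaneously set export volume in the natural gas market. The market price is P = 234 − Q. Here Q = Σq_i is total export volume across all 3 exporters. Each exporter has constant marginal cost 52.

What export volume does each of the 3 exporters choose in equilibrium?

45.5

A representative exporter's profit is π_i = q_i(234 − Q) − 52q_i, with Q = q_i + Σ_{j≠i} q_j.
First-order condition: 182 − 2q_i − Σ_{j≠i} q_j = 0.
In a symmetric equilibrium every exporter chooses the same q, so Σ_{j≠i} q_j = 2q. The condition becomes 182 − 4q = 0, giving q = 182/4 = 45.5.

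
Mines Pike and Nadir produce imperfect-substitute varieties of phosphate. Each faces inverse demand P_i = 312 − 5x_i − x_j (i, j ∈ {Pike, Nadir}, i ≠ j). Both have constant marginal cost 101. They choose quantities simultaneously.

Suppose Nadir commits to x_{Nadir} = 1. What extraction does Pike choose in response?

Mine Pike's profit: π = x_{Pike}(312 − 5x_{Pike} − x_{Nadir}) − 101x_{Pike}.
∂π/∂x_{Pike} = 211 − 10x_{Pike} − x_{Nadir} = 0 ⇒ x_{Pike} = 21.1 − 0.1x_{Nadir}.
At x_{Nadir} = 1: x_{Pike} = 21.1 − 0.1·1 = 21.

21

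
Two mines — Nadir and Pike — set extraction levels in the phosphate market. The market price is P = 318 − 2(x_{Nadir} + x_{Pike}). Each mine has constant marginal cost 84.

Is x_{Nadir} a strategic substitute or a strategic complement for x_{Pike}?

Mine Nadir's profit: π = x_{Nadir}(318 − 2(x_{Nadir} + x_{Pike})) − 84x_{Nadir}.
∂π/∂x_{Nadir} = 234 − 4x_{Nadir} − 2x_{Pike} = 0, so x_{Nadir} = 58.5 − 0.5x_{Pike}.
The best-response slope dx_{Nadir}/dx_{Pike} = −0.5 < 0: the reaction function is downward-sloping, so the choices are strategic substitutes.

strategic substitutes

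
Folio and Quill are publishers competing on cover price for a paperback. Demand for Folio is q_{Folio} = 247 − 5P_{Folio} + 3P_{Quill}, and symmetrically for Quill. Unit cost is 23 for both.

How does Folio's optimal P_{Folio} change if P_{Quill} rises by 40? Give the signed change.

12

Folio's profit: π = (P_{Folio} − 23)(247 − 5P_{Folio} + 3P_{Quill}).
∂π/∂P_{Folio} = 362 − 10P_{Folio} + 3P_{Quill} = 0 ⇒ P_{Folio} = 36.2 + 0.3P_{Quill}.
The reaction-function slope is 0.3, so a 40-unit rise in P_{Quill} moves P_{Folio} by 0.3 × 40 = 12. Folio's best response rises — the actions are strategic complements.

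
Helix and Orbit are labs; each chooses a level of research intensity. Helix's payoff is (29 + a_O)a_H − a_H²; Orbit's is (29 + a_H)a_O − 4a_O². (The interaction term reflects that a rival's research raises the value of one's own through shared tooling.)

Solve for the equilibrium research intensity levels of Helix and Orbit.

Expanding Helix's payoff: 29a_H + a_Oa_H − a_H².
∂π/∂a_H = 29 + a_O − 2a_H = 0, so a_H = 14.5 + 0.5a_O.
Likewise for Orbit: a_O = 3.625 + 0.125a_H.
Solving the two reaction functions simultaneously: (1 − (0.5)(0.125))a_H = 14.5 + 0.5·3.625, so 0.9375a_H = 16.3125 and a_H = 17.4.
Then a_O = 3.625 + 0.125·17.4 = 5.8.

17.4, 5.8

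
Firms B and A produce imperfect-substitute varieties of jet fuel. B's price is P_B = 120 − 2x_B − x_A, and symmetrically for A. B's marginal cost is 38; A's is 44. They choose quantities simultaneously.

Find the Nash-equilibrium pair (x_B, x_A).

16.8, 14.8

Firm B's profit: π = x_B(120 − 2x_B − x_A) − 38x_B.
∂π/∂x_B = 82 − 4x_B − x_A = 0 ⇒ x_B = 20.5 − 0.25x_A.
Similarly x_A = 19 − 0.25x_B.
Plugging x_A into B's best response: x_B = 20.5 − 0.25(19 − 0.25x_B) ⇒ 0.9375x_B = 15.75, so x_B = 16.8.
Then x_A = 19 − 0.25·16.8 = 14.8.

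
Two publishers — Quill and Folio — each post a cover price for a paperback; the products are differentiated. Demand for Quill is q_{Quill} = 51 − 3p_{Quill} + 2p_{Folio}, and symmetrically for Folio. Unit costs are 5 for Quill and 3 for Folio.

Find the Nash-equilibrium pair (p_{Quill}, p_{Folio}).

Quill's profit: π = (p_{Quill} − 5)(51 − 3p_{Quill} + 2p_{Folio}).
∂π/∂p_{Quill} = 66 − 6p_{Quill} + 2p_{Folio} = 0 ⇒ p_{Quill} = 11 + (1/3)p_{Folio}.
Similarly p_{Folio} = 10 + (1/3)p_{Quill}.
Substituting the second reaction function into the first: p_{Quill} = 11 + (1/3)(10 + (1/3)p_{Quill}), which gives (8/9)p_{Quill} = 43/3 ⇒ p_{Quill} = 16.125.
Then p_{Folio} = 10 + (1/3)·16.125 = 15.375.

16.125, 15.375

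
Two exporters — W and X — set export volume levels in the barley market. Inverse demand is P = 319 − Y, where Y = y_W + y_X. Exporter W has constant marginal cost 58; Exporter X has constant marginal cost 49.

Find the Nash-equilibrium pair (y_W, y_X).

84, 93

Exporter W's profit: π = y_W(319 − (y_W + y_X)) − 58y_W.
∂π/∂y_W = 261 − 2y_W − y_X = 0, so y_W = 130.5 − 0.5y_X.
By the same steps for X: y_X = 135 − 0.5y_W.
Solving the two reaction functions simultaneously: (1 − (−0.5)(−0.5))y_W = 130.5 − 0.5·135, so 0.75y_W = 63 and y_W = 84.
Then y_X = 135 − 0.5·84 = 93.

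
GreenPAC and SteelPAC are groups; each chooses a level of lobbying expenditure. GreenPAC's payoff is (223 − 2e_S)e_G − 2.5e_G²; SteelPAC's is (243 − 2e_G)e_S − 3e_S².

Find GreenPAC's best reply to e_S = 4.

43

Expanding GreenPAC's payoff: 223e_G − 2e_Se_G − 2.5e_G².
∂π/∂e_G = 223 − 2e_S − 5e_G = 0, so e_G = 44.6 − 0.4e_S.
At e_S = 4: e_G = 44.6 − 0.4·4 = 43.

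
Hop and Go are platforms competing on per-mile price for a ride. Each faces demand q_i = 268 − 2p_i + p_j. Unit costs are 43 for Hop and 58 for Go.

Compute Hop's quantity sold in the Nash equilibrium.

Hop's profit: π = (p_{Hop} − 43)(268 − 2p_{Hop} + p_{Go}).
∂π/∂p_{Hop} = 354 − 4p_{Hop} + p_{Go} = 0 ⇒ p_{Hop} = 88.5 + 0.25p_{Go}.
Similarly p_{Go} = 96 + 0.25p_{Hop}.
Substituting the second reaction function into the first: p_{Hop} = 88.5 + 0.25(96 + 0.25p_{Hop}), which gives 0.9375p_{Hop} = 112.5 ⇒ p_{Hop} = 120.
Then p_{Go} = 96 + 0.25·120 = 126.
q_{Hop} = 268 − 2·120 + 126 = 154.

154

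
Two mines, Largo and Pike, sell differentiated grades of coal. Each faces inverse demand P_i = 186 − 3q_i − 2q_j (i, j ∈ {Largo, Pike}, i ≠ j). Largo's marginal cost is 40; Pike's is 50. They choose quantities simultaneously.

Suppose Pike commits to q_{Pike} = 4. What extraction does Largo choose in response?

23

Mine Largo's profit: π = q_{Largo}(186 − 3q_{Largo} − 2q_{Pike}) − 40q_{Largo}.
∂π/∂q_{Largo} = 146 − 6q_{Largo} − 2q_{Pike} = 0 ⇒ q_{Largo} = 73/3 − (1/3)q_{Pike}.
At q_{Pike} = 4: q_{Largo} = 73/3 − (1/3)·4 = 23.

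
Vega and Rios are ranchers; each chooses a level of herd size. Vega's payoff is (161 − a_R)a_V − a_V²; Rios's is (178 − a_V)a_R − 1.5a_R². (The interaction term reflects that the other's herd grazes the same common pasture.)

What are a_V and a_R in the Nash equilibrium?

61, 39

Expanding Vega's payoff: 161a_V − a_Ra_V − a_V².
∂π/∂a_V = 161 − a_R − 2a_V = 0, so a_V = 80.5 − 0.5a_R.
Likewise for Rios: a_R = 178/3 − (1/3)a_V.
Plugging a_R into Vega's best response: a_V = 80.5 − 0.5(178/3 − (1/3)a_V) ⇒ (5/6)a_V = 305/6, so a_V = 61.
Then a_R = 178/3 − (1/3)·61 = 39.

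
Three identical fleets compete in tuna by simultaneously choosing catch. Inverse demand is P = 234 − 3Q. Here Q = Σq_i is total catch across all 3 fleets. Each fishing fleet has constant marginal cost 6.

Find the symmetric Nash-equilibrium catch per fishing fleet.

A representative fishing fleet's profit is π_i = q_i(234 − 3Q) − 6q_i, with Q = q_i + Σ_{j≠i} q_j.
First-order condition: 228 − 6q_i − 3Σ_{j≠i} q_j = 0.
In a symmetric equilibrium every fishing fleet chooses the same q, so Σ_{j≠i} q_j = 2q. The condition becomes 228 − 12q = 0, giving q = 228/12 = 19.

19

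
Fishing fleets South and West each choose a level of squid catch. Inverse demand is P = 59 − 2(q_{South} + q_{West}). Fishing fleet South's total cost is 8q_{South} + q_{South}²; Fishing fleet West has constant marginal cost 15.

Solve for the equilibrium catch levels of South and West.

Fishing fleet South's profit: π = q_{South}(59 − 2(q_{South} + q_{West})) − 8q_{South} − q_{South}².
∂π/∂q_{South} = 51 − 6q_{South} − 2q_{West} = 0, so q_{South} = 8.5 − (1/3)q_{West}.
For West: ∂π/∂q_{West} = 44 − 4q_{West} − 2q_{South} = 0 ⇒ q_{West} = 11 − 0.5q_{South}.
Plugging q_{West} into South's best response: q_{South} = 8.5 − (1/3)(11 − 0.5q_{South}) ⇒ (5/6)q_{South} = 29/6, so q_{South} = 5.8.
Then q_{West} = 11 − 0.5·5.8 = 8.1.

5.8, 8.1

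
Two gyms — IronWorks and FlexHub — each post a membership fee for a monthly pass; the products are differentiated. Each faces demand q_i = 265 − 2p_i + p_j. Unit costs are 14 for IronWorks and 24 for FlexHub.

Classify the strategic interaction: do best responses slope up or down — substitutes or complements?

IronWorks's profit: π = (p_{IronWorks} − 14)(265 − 2p_{IronWorks} + p_{FlexHub}).
∂π/∂p_{IronWorks} = 293 − 4p_{IronWorks} + p_{FlexHub} = 0 ⇒ p_{IronWorks} = 73.25 + 0.25p_{FlexHub}.
The best-response slope dp_{IronWorks}/dp_{FlexHub} = 0.25 > 0: the reaction function is upward-sloping, so the choices are strategic complements.

strategic complements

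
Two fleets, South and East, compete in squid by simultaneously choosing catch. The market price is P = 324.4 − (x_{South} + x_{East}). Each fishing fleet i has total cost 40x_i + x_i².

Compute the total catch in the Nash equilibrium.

Fishing fleet South's profit: π = x_{South}(324.4 − (x_{South} + x_{East})) − 40x_{South} − x_{South}².
∂π/∂x_{South} = 284.4 − 4x_{South} − x_{East} = 0, so x_{South} = 71.1 − 0.25x_{East}.
Setting x_{South} = x_{East} in the reaction function: x_{South} = 71.1 − 0.25x_{South}, so x_{South} = 71.1 / 1.25 = 56.88.
Total catch: 56.88 + 56.88 = 113.76.

113.76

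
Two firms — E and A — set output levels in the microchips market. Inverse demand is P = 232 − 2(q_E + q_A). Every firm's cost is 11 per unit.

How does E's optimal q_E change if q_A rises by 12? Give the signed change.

-6

Firm E's profit: π = q_E(232 − 2(q_E + q_A)) − 11q_E.
∂π/∂q_E = 221 − 4q_E − 2q_A = 0, so q_E = 55.25 − 0.5q_A.
The reaction-function slope is −0.5, so a 12-unit rise in q_A moves q_E by −0.5 × 12 = −6. E's best response falls — the actions are strategic substitutes.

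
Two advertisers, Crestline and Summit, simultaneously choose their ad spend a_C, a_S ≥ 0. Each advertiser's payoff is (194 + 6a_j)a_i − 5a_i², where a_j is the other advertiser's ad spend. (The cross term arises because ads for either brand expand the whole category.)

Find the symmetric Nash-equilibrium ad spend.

48.5

Crestline's payoff is (194 + 6a_S)a_C − 5a_C².
∂π/∂a_C = 194 + 6a_S − 10a_C = 0, so a_C = 19.4 + 0.6a_S.
The game is symmetric, so in equilibrium a_S = a_C: the reaction function gives 0.4a_C = 19.4, hence a_C = 48.5.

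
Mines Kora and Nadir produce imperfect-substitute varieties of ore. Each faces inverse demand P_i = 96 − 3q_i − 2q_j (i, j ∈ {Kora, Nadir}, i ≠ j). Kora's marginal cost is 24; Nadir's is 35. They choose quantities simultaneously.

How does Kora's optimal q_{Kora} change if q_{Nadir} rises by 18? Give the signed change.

-6

Mine Kora's profit: π = q_{Kora}(96 − 3q_{Kora} − 2q_{Nadir}) − 24q_{Kora}.
∂π/∂q_{Kora} = 72 − 6q_{Kora} − 2q_{Nadir} = 0 ⇒ q_{Kora} = 12 − (1/3)q_{Nadir}.
The reaction-function slope is −1/3, so an 18-unit rise in q_{Nadir} moves q_{Kora} by −1/3 × 18 = −6. Kora's best response falls — the actions are strategic substitutes.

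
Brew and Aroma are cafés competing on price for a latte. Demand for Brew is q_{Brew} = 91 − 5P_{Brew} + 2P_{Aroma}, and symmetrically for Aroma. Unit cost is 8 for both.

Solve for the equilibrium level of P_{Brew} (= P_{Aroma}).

16.375

Brew's profit: π = (P_{Brew} − 8)(91 − 5P_{Brew} + 2P_{Aroma}).
∂π/∂P_{Brew} = 131 − 10P_{Brew} + 2P_{Aroma} = 0 ⇒ P_{Brew} = 13.1 + 0.2P_{Aroma}.
The game is symmetric, so in equilibrium P_{Aroma} = P_{Brew}: the reaction function gives 0.8P_{Brew} = 13.1, hence P_{Brew} = 16.375.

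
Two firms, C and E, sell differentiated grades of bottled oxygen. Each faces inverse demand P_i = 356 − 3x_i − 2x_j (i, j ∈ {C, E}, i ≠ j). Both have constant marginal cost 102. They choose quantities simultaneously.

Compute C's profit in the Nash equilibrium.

Firm C's profit: π = x_C(356 − 3x_C − 2x_E) − 102x_C.
∂π/∂x_C = 254 − 6x_C − 2x_E = 0 ⇒ x_C = 127/3 − (1/3)x_E.
The game is symmetric, so in equilibrium x_E = x_C: the reaction function gives (4/3)x_C = 127/3, hence x_C = 31.75.
P_C = 356 − 3·31.75 − 2·31.75 = 197.25.
Profit = (197.25 − 102)·31.75 = 3024.1875.

3024.1875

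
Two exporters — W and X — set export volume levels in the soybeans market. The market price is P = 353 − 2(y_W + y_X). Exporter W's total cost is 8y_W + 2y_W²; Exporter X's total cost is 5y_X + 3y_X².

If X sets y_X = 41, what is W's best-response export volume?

Exporter W's profit: π = y_W(353 − 2(y_W + y_X)) − 8y_W − 2y_W².
∂π/∂y_W = 345 − 8y_W − 2y_X = 0, so y_W = 43.125 − 0.25y_X.
At y_X = 41: y_W = 43.125 − 0.25·41 = 32.875.

32.875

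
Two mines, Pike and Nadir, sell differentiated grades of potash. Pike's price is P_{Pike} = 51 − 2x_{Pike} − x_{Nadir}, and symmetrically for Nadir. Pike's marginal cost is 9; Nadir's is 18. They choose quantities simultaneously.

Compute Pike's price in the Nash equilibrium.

27

Mine Pike's profit: π = x_{Pike}(51 − 2x_{Pike} − x_{Nadir}) − 9x_{Pike}.
∂π/∂x_{Pike} = 42 − 4x_{Pike} − x_{Nadir} = 0 ⇒ x_{Pike} = 10.5 − 0.25x_{Nadir}.
Similarly x_{Nadir} = 8.25 − 0.25x_{Pike}.
Plugging x_{Nadir} into Pike's best response: x_{Pike} = 10.5 − 0.25(8.25 − 0.25x_{Pike}) ⇒ 0.9375x_{Pike} = 8.4375, so x_{Pike} = 9.
Then x_{Nadir} = 8.25 − 0.25·9 = 6.
P_{Pike} = 51 − 2·9 − 6 = 27.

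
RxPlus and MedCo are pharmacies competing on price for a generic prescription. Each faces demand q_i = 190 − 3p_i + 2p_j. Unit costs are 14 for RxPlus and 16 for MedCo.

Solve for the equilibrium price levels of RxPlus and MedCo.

RxPlus's profit: π = (p_{RxPlus} − 14)(190 − 3p_{RxPlus} + 2p_{MedCo}).
∂π/∂p_{RxPlus} = 232 − 6p_{RxPlus} + 2p_{MedCo} = 0 ⇒ p_{RxPlus} = 116/3 + (1/3)p_{MedCo}.
Similarly p_{MedCo} = 119/3 + (1/3)p_{RxPlus}.
Solving the two reaction functions simultaneously: (1 − (1/3)(1/3))p_{RxPlus} = 116/3 + (1/3)·(119/3), so (8/9)p_{RxPlus} = 467/9 and p_{RxPlus} = 58.375.
Then p_{MedCo} = 119/3 + (1/3)·58.375 = 59.125.

58.375, 59.125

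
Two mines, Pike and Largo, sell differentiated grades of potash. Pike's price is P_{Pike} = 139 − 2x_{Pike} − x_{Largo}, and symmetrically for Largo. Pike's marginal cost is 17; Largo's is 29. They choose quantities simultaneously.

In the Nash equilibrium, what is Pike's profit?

Mine Pike's profit: π = x_{Pike}(139 − 2x_{Pike} − x_{Largo}) − 17x_{Pike}.
∂π/∂x_{Pike} = 122 − 4x_{Pike} − x_{Largo} = 0 ⇒ x_{Pike} = 30.5 − 0.25x_{Largo}.
Similarly x_{Largo} = 27.5 − 0.25x_{Pike}.
Plugging x_{Largo} into Pike's best response: x_{Pike} = 30.5 − 0.25(27.5 − 0.25x_{Pike}) ⇒ 0.9375x_{Pike} = 23.625, so x_{Pike} = 25.2.
Then x_{Largo} = 27.5 − 0.25·25.2 = 21.2.
P_{Pike} = 139 − 2·25.2 − 21.2 = 67.4.
Profit = (67.4 − 17)·25.2 = 1270.08.

1270.08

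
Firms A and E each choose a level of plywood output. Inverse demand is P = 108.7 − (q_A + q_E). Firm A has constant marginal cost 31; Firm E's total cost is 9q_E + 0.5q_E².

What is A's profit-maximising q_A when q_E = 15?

31.35

Firm A's profit: π = q_A(108.7 − (q_A + q_E)) − 31q_A.
∂π/∂q_A = 77.7 − 2q_A − q_E = 0, so q_A = 38.85 − 0.5q_E.
At q_E = 15: q_A = 38.85 − 0.5·15 = 31.35.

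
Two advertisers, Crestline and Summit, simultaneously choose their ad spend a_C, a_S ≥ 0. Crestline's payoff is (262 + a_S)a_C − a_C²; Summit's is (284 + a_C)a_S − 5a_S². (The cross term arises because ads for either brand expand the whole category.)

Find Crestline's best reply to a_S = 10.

Expanding Crestline's payoff: 262a_C + a_Sa_C − a_C².
∂π/∂a_C = 262 + a_S − 2a_C = 0, so a_C = 131 + 0.5a_S.
At a_S = 10: a_C = 131 + 0.5·10 = 136.

136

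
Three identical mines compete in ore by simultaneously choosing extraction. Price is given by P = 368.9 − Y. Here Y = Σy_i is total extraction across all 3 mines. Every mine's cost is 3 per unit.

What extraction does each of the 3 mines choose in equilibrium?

A representative mine's profit is π_i = y_i(368.9 − Y) − 3y_i, with Y = y_i + Σ_{j≠i} y_j.
First-order condition: 365.9 − 2y_i − Σ_{j≠i} y_j = 0.
With identical mines, set every y_j = y: then 365.9 − 2y − 2y = 0, i.e. y = 365.9/4 = 91.475.

91.475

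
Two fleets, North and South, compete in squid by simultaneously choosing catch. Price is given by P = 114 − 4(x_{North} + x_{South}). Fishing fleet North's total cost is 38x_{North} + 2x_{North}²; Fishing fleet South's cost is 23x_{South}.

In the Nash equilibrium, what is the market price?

62.4

Fishing fleet North's profit: π = x_{North}(114 − 4(x_{North} + x_{South})) − 38x_{North} − 2x_{North}².
∂π/∂x_{North} = 76 − 12x_{North} − 4x_{South} = 0, so x_{North} = 19/3 − (1/3)x_{South}.
For South: ∂π/∂x_{South} = 91 − 8x_{South} − 4x_{North} = 0 ⇒ x_{South} = 11.375 − 0.5x_{North}.
Solving the two reaction functions simultaneously: (1 − (−1/3)(−0.5))x_{North} = 19/3 − (1/3)·11.375, so (5/6)x_{North} = 61/24 and x_{North} = 3.05.
Then x_{South} = 11.375 − 0.5·3.05 = 9.85.
Equilibrium price: P = 114 − 4·12.9 = 62.4.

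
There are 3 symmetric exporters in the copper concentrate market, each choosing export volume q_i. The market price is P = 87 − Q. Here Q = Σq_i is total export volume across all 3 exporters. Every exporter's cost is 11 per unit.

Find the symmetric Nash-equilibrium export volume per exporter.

A representative exporter's profit is π_i = q_i(87 − Q) − 11q_i, with Q = q_i + Σ_{j≠i} q_j.
First-order condition: 76 − 2q_i − Σ_{j≠i} q_j = 0.
Imposing symmetry (q_j = q for all j) turns Σ_{j≠i} q_j into 2q, so 76 = 4q and q = 19.

19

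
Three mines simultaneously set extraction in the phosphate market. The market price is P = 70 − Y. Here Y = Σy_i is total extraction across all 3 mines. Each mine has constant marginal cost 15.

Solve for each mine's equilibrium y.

13.75

A representative mine's profit is π_i = y_i(70 − Y) − 15y_i, with Y = y_i + Σ_{j≠i} y_j.
First-order condition: 55 − 2y_i − Σ_{j≠i} y_j = 0.
In a symmetric equilibrium every mine chooses the same y, so Σ_{j≠i} y_j = 2y. The condition becomes 55 − 4y = 0, giving y = 55/4 = 13.75.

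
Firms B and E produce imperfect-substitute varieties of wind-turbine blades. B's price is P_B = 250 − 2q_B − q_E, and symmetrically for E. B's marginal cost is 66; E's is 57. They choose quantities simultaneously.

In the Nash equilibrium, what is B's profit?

2620.88

Firm B's profit: π = q_B(250 − 2q_B − q_E) − 66q_B.
∂π/∂q_B = 184 − 4q_B − q_E = 0 ⇒ q_B = 46 − 0.25q_E.
Similarly q_E = 48.25 − 0.25q_B.
Solving the two reaction functions simultaneously: (1 − (−0.25)(−0.25))q_B = 46 − 0.25·48.25, so 0.9375q_B = 33.9375 and q_B = 36.2.
Then q_E = 48.25 − 0.25·36.2 = 39.2.
P_B = 250 − 2·36.2 − 39.2 = 138.4.
Profit = (138.4 − 66)·36.2 = 2620.88.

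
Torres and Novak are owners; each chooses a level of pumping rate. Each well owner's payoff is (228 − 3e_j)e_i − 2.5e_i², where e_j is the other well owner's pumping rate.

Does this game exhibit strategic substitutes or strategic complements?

strategic substitutes

Torres's payoff is (228 − 3e_N)e_T − 2.5e_T².
∂π/∂e_T = 228 − 3e_N − 5e_T = 0, so e_T = 45.6 − 0.6e_N.
The best-response slope de_T/de_N = −0.6 < 0: the reaction function is downward-sloping, so the choices are strategic substitutes.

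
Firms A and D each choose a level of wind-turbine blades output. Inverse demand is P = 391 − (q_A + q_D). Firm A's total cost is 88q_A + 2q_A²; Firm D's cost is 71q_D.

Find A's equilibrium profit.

Firm A's profit: π = q_A(391 − (q_A + q_D)) − 88q_A − 2q_A².
∂π/∂q_A = 303 − 6q_A − q_D = 0, so q_A = 50.5 − (1/6)q_D.
For D: ∂π/∂q_D = 320 − 2q_D − q_A = 0 ⇒ q_D = 160 − 0.5q_A.
Solving the two reaction functions simultaneously: (1 − (−1/6)(−0.5))q_A = 50.5 − (1/6)·160, so (11/12)q_A = 143/6 and q_A = 26.
Then q_D = 160 − 0.5·26 = 147.
Price P = 391 − 173 = 218.
A's profit: (218 − 88)·26 − 2(26)² = 2028.

2028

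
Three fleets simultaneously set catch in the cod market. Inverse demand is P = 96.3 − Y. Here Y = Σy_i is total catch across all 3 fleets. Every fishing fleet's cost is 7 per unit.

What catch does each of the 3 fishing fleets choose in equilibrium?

A representative fishing fleet's profit is π_i = y_i(96.3 − Y) − 7y_i, with Y = y_i + Σ_{j≠i} y_j.
First-order condition: 89.3 − 2y_i − Σ_{j≠i} y_j = 0.
Imposing symmetry (y_j = y for all j) turns Σ_{j≠i} y_j into 2y, so 89.3 = 4y and y = 22.325.

22.325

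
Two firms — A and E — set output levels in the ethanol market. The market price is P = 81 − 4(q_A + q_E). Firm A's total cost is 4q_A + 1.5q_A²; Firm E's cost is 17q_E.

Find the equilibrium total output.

Firm A's profit: π = q_A(81 − 4(q_A + q_E)) − 4q_A − 1.5q_A².
∂π/∂q_A = 77 − 11q_A − 4q_E = 0, so q_A = 7 − (4/11)q_E.
For E: ∂π/∂q_E = 64 − 8q_E − 4q_A = 0 ⇒ q_E = 8 − 0.5q_A.
Plugging q_E into A's best response: q_A = 7 − (4/11)(8 − 0.5q_A) ⇒ (9/11)q_A = 45/11, so q_A = 5.
Then q_E = 8 − 0.5·5 = 5.5.
Total output: 5 + 5.5 = 10.5.

10.5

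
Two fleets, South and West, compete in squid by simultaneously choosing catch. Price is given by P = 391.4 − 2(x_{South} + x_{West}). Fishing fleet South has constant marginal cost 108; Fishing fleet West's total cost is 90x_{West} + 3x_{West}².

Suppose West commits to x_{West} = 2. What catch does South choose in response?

Fishing fleet South's profit: π = x_{South}(391.4 − 2(x_{South} + x_{West})) − 108x_{South}.
∂π/∂x_{South} = 283.4 − 4x_{South} − 2x_{West} = 0, so x_{South} = 70.85 − 0.5x_{West}.
At x_{West} = 2: x_{South} = 70.85 − 0.5·2 = 69.85.

69.85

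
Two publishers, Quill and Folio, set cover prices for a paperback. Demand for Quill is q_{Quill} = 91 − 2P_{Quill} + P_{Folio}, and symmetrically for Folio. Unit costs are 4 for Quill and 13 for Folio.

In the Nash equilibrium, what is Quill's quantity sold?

Quill's profit: π = (P_{Quill} − 4)(91 − 2P_{Quill} + P_{Folio}).
∂π/∂P_{Quill} = 99 − 4P_{Quill} + P_{Folio} = 0 ⇒ P_{Quill} = 24.75 + 0.25P_{Folio}.
Similarly P_{Folio} = 29.25 + 0.25P_{Quill}.
Plugging P_{Folio} into Quill's best response: P_{Quill} = 24.75 + 0.25(29.25 + 0.25P_{Quill}) ⇒ 0.9375P_{Quill} = 32.0625, so P_{Quill} = 34.2.
Then P_{Folio} = 29.25 + 0.25·34.2 = 37.8.
q_{Quill} = 91 − 2·34.2 + 37.8 = 60.4.

60.4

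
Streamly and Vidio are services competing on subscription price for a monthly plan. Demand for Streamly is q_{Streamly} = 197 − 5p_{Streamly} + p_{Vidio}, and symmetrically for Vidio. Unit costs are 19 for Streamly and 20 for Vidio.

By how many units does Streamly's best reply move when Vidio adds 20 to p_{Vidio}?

2

Streamly's profit: π = (p_{Streamly} − 19)(197 − 5p_{Streamly} + p_{Vidio}).
∂π/∂p_{Streamly} = 292 − 10p_{Streamly} + p_{Vidio} = 0 ⇒ p_{Streamly} = 29.2 + 0.1p_{Vidio}.
The reaction-function slope is 0.1, so a 20-unit rise in p_{Vidio} moves p_{Streamly} by 0.1 × 20 = 2. Streamly's best response rises — the actions are strategic complements.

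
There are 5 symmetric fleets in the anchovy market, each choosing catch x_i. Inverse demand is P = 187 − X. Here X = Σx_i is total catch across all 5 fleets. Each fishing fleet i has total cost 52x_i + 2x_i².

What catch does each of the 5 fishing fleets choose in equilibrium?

13.5

A representative fishing fleet's profit is π_i = x_i(187 − X) − 52x_i − 2x_i², with X = x_i + Σ_{j≠i} x_j.
First-order condition: 135 − 6x_i − Σ_{j≠i} x_j = 0.
Imposing symmetry (x_j = x for all j) turns Σ_{j≠i} x_j into 4x, so 135 = 10x and x = 13.5.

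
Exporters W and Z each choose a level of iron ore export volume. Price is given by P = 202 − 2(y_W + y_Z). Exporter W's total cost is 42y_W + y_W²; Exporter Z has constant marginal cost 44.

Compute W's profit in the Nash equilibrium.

Exporter W's profit: π = y_W(202 − 2(y_W + y_Z)) − 42y_W − y_W².
∂π/∂y_W = 160 − 6y_W − 2y_Z = 0, so y_W = 80/3 − (1/3)y_Z.
For Z: ∂π/∂y_Z = 158 − 4y_Z − 2y_W = 0 ⇒ y_Z = 39.5 − 0.5y_W.
Solving the two reaction functions simultaneously: (1 − (−1/3)(−0.5))y_W = 80/3 − (1/3)·39.5, so (5/6)y_W = 13.5 and y_W = 16.2.
Then y_Z = 39.5 − 0.5·16.2 = 31.4.
Price P = 202 − 2·47.6 = 106.8.
W's profit: (106.8 − 42)·16.2 − (16.2)² = 787.32.

787.32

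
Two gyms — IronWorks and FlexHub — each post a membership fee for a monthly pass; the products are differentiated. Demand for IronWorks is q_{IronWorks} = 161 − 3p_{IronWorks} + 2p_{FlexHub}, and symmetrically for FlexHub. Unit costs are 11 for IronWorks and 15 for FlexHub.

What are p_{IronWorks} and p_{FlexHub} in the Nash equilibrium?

IronWorks's profit: π = (p_{IronWorks} − 11)(161 − 3p_{IronWorks} + 2p_{FlexHub}).
∂π/∂p_{IronWorks} = 194 − 6p_{IronWorks} + 2p_{FlexHub} = 0 ⇒ p_{IronWorks} = 97/3 + (1/3)p_{FlexHub}.
Similarly p_{FlexHub} = 103/3 + (1/3)p_{IronWorks}.
Solving the two reaction functions simultaneously: (1 − (1/3)(1/3))p_{IronWorks} = 97/3 + (1/3)·(103/3), so (8/9)p_{IronWorks} = 394/9 and p_{IronWorks} = 49.25.
Then p_{FlexHub} = 103/3 + (1/3)·49.25 = 50.75.

49.25, 50.75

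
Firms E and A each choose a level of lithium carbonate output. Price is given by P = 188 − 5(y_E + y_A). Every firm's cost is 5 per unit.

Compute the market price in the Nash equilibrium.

66

Firm E's profit: π = y_E(188 − 5(y_E + y_A)) − 5y_E.
∂π/∂y_E = 183 − 10y_E − 5y_A = 0, so y_E = 18.3 − 0.5y_A.
Setting y_E = y_A in the reaction function: y_E = 18.3 − 0.5y_E, so y_E = 18.3 / 1.5 = 12.2.
Equilibrium price: P = 188 − 5·24.4 = 66.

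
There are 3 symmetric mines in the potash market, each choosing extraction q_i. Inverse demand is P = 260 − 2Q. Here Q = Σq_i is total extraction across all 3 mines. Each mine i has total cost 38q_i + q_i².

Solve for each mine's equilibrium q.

A representative mine's profit is π_i = q_i(260 − 2Q) − 38q_i − q_i², with Q = q_i + Σ_{j≠i} q_j.
First-order condition: 222 − 6q_i − 2Σ_{j≠i} q_j = 0.
Imposing symmetry (q_j = q for all j) turns Σ_{j≠i} q_j into 2q, so 222 = 10q and q = 22.2.

22.2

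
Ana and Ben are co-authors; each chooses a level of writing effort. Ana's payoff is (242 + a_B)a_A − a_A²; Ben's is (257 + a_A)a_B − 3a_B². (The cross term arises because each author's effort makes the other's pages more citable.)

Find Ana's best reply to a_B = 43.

142.5

Expanding Ana's payoff: 242a_A + a_Ba_A − a_A².
∂π/∂a_A = 242 + a_B − 2a_A = 0, so a_A = 121 + 0.5a_B.
At a_B = 43: a_A = 121 + 0.5·43 = 142.5.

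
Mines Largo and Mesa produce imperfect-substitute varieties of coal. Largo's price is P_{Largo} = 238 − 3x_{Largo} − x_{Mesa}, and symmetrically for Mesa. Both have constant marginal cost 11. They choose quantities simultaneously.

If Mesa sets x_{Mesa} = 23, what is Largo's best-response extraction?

34

Mine Largo's profit: π = x_{Largo}(238 − 3x_{Largo} − x_{Mesa}) − 11x_{Largo}.
∂π/∂x_{Largo} = 227 − 6x_{Largo} − x_{Mesa} = 0 ⇒ x_{Largo} = 227/6 − (1/6)x_{Mesa}.
At x_{Mesa} = 23: x_{Largo} = 227/6 − (1/6)·23 = 34.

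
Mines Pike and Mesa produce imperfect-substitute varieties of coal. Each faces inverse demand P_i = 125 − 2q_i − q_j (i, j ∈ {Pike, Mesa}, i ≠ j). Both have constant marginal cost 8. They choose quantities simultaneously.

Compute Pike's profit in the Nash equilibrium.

1095.12

Mine Pike's profit: π = q_{Pike}(125 − 2q_{Pike} − q_{Mesa}) − 8q_{Pike}.
∂π/∂q_{Pike} = 117 − 4q_{Pike} − q_{Mesa} = 0 ⇒ q_{Pike} = 29.25 − 0.25q_{Mesa}.
By symmetry q_{Mesa} = q_{Pike}; substituting into the reaction function, 1.25q_{Pike} = 29.25 and q_{Pike} = 23.4.
P_{Pike} = 125 − 2·23.4 − 23.4 = 54.8.
Profit = (54.8 − 8)·23.4 = 1095.12.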